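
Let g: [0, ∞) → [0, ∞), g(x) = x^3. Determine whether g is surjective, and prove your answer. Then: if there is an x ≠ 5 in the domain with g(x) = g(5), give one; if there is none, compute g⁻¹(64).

For any y ∈ [0, ∞), x = y^{1/3} ∈ [0, ∞) gives g(x) = y, so g is surjective.
Since x ↦ x^3 is strictly increasing on [0, ∞), it is injective there, so no x ≠ 5 in the domain has g(x) = g(5). We therefore compute g⁻¹(64) = 64^{1/3} = 4 (indeed 4^3 = 64).

4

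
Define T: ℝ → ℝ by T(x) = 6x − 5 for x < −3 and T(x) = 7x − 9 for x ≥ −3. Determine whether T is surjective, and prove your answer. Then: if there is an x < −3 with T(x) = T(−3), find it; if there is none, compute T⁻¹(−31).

-25/6

Both pieces are strictly increasing (slopes 6 and 7), so each is injective on its own interval.
The left piece maps (−∞, −3) onto (−∞, −23); the right piece maps [−3, ∞) onto [−30, ∞).
The union (−∞, −23) ∪ [−30, ∞) covers ℝ, so T is surjective.
For the follow-up: the images overlap, so an x < −3 with T(x) = T(−3) exists. T(−3) = −30; solving 6x − 5 = −30 for x < −3 gives x = (−30 + 5)/6 = −25/6.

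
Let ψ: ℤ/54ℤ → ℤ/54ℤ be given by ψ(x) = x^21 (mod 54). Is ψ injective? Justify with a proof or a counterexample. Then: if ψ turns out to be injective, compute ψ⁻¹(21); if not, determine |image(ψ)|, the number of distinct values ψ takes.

14

ψ(0) = 0^21 = 0.
ψ(6): Repeated squaring mod 54: 6^1 ≡ 6, 6^2 ≡ 6² = 36, 6^4 ≡ 36² = 1296 ≡ 0, 6^8 ≡ 0² = 0, 6^16 ≡ 0² = 0. Since 21 = 16 + 4 + 1, 6^21 ≡ 0·0·6: 0·0 = 0, then 0·6 = 0. So 6^21 ≡ 0 (mod 54).
So ψ(0) = ψ(6) = 0 while 0 ≠ 6, so ψ is not injective.
Since ψ is not injective, we determine |image(ψ)|. Computing x^21 mod 54 for each x (by repeated squaring, reducing mod 54 at every step), the values ψ(0), ψ(1), …, ψ(53) are: 0, 1, 8, 27, 10, 17, 0, 19, 26, 27, 28, 35, 0, 37, 44, 27, 46, 53, 0, 1, 8, 27, 10, 17, 0, 19, 26, 27, 28, 35, 0, 37, 44, 27, 46, 53, 0, 1, 8, 27, 10, 17, 0, 19, 26, 27, 28, 35, 0, 37, 44, 27, 46, 53.
The distinct values are {0, 1, 8, 10, 17, 19, 26, 27, 28, 35, 37, 44, 46, 53}; there are 14 of them.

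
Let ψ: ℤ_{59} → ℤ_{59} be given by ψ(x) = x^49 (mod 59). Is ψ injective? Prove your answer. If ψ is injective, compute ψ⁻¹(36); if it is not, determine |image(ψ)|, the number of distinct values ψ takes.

Since 59 is prime, the nonzero elements of ℤ_{59} form a cyclic group of order 58.
As gcd(49, 58) = 1, raising to the 49th power is a bijection on this group: if u^49 ≡ v^49 then (uv^{−1})^49 = 1, and the only element of order dividing gcd(49, 58) = 1 is 1, so u = v.
With ψ(0) = 0 this makes ψ injective on all of ℤ_{59}, hence bijective (finite equal-size domain and codomain). In particular ψ is injective.
Since ψ is injective, we find the preimage of 36. The inverse of x ↦ x^49 on (ℤ_{59})^× is x ↦ x^45, because 49·45 = 2205 = 38·58 + 1 ≡ 1 (mod 58) and x^{58} = 1 for x ≠ 0 (Fermat). So ψ⁻¹(36) = 36^45 mod 59.
Repeated squaring mod 59: 36^1 ≡ 36, 36^2 ≡ 36² = 1296 ≡ 57, 36^4 ≡ 57² = 3249 ≡ 4, 36^8 ≡ 4² = 16, 36^16 ≡ 16² = 256 ≡ 20, 36^32 ≡ 20² = 400 ≡ 46. Since 45 = 32 + 8 + 4 + 1, 36^45 ≡ 46·16·4·36: 46·16 = 736 ≡ 28, then 28·4 = 112 ≡ 53, then 53·36 = 1908 ≡ 20. So 36^45 ≡ 20 (mod 59).
Hence ψ⁻¹(36) = 20.

20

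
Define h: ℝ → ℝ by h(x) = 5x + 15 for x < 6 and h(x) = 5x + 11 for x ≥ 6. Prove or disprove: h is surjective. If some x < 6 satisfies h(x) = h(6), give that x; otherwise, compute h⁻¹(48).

Both pieces are strictly increasing (slopes 5 and 5), so each is injective on its own interval.
The left piece maps (−∞, 6) onto (−∞, 45); the right piece maps [6, ∞) onto [41, ∞).
The union (−∞, 45) ∪ [41, ∞) covers ℝ, so h is surjective.
For the follow-up: the images overlap, so an x < 6 with h(x) = h(6) exists. h(6) = 41; solving 5x + 15 = 41 for x < 6 gives x = (41 − 15)/5 = 26/5.

26/5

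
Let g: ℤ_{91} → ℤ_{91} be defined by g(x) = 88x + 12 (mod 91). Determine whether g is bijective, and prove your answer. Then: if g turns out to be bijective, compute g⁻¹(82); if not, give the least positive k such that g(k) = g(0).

Recall that injectivity means: for all s, t in the domain, g(s) = g(t) implies s = t.
If g(s) = g(t), then 88s ≡ 88t (mod 91). Because gcd(88, 91) = 1, we may cancel 88 to get s ≡ t (mod 91).
We now compute 88⁻¹ mod 91 explicitly. Euclid's algorithm: 91 = 1·88 + 3, 88 = 29·3 + 1; back-substituting gives 1 = 30·88 − 29·91, so 88⁻¹ ≡ 30 (mod 91).
For any y ∈ ℤ_{91}, x = 30(y − 12) mod 91 satisfies g(x) = 88·30(y − 12) + 12 ≡ y (since 88·30 ≡ 1 mod 91). So every y has a preimage.
Therefore g is bijective.
Since g is bijective, we find g⁻¹(82): we need 88x ≡ 82 − 12 ≡ 70 (mod 91). Using 88⁻¹ = 30: x ≡ 30·70 = 2100 = 23·91 + 7, so x = 7.
Check: g(7) = 88·7 + 12 = 628 = 6·91 + 82 ≡ 82 (mod 91).

7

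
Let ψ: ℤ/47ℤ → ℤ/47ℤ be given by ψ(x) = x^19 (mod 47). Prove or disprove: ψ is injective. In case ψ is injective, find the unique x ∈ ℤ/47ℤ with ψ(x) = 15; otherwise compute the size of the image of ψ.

29

Since 47 is prime, the nonzero elements of ℤ/47ℤ form a cyclic group of order 46.
As gcd(19, 46) = 1, raising to the 19th power is a bijection on this group: if u^19 ≡ v^19 then (uv^{−1})^19 = 1, and the only element of order dividing gcd(19, 46) = 1 is 1, so u = v.
With ψ(0) = 0 this makes ψ injective on all of ℤ/47ℤ, hence bijective (finite equal-size domain and codomain). In particular ψ is injective.
Since ψ is injective, we find the preimage of 15. The inverse of x ↦ x^19 on (ℤ/47ℤ)^× is x ↦ x^17, because 19·17 = 323 = 7·46 + 1 ≡ 1 (mod 46) and x^{46} = 1 for x ≠ 0 (Fermat). So ψ⁻¹(15) = 15^17 mod 47.
Repeated squaring mod 47: 15^1 ≡ 15, 15^2 ≡ 15² = 225 ≡ 37, 15^4 ≡ 37² = 1369 ≡ 6, 15^8 ≡ 6² = 36, 15^16 ≡ 36² = 1296 ≡ 27. Since 17 = 16 + 1, 15^17 ≡ 27·15: 27·15 = 405 ≡ 29. So 15^17 ≡ 29 (mod 47).
Hence ψ⁻¹(15) = 29.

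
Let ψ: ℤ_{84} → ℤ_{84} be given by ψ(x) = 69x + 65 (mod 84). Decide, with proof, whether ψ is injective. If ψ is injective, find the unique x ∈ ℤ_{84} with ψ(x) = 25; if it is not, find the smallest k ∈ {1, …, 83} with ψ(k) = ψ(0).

By definition, injectivity means: for all x_1, x_2 in the domain, ψ(x_1) = ψ(x_2) implies x_1 = x_2.
We have gcd(69, 84) = 3 > 1. Taking x_1 = 0 and x_2 = 28: ψ(0) = 65 and ψ(28) = 69·28 + 65 = 1997 ≡ 65 (mod 84).
So ψ(0) = ψ(28) while 0 ≠ 28, so ψ is not injective.
Since ψ is not injective, we find the least positive k with ψ(k) = ψ(0): this means 69k ≡ 0 (mod 84), i.e. 84 ∣ 69k. Since gcd(69, 84) = 3, dividing through by 3 this holds exactly when 28 ∣ 23k, and as gcd(23, 28) = 1, exactly when 28 ∣ k.
The smallest positive such k is 28.

28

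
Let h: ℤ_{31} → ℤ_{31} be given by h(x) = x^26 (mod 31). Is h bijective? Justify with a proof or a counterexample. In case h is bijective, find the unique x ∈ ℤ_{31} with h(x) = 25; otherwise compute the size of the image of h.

16

h(15): Repeated squaring mod 31: 15^1 ≡ 15, 15^2 ≡ 15² = 225 ≡ 8, 15^4 ≡ 8² = 64 ≡ 2, 15^8 ≡ 2² = 4, 15^16 ≡ 4² = 16. Since 26 = 16 + 8 + 2, 15^26 ≡ 16·4·8: 16·4 = 64 ≡ 2, then 2·8 = 16. So 15^26 ≡ 16 (mod 31).
h(16): Repeated squaring mod 31: 16^1 ≡ 16, 16^2 ≡ 16² = 256 ≡ 8, 16^4 ≡ 8² = 64 ≡ 2, 16^8 ≡ 2² = 4, 16^16 ≡ 4² = 16. Since 26 = 16 + 8 + 2, 16^26 ≡ 16·4·8: 16·4 = 64 ≡ 2, then 2·8 = 16. So 16^26 ≡ 16 (mod 31).
So h(15) = h(16) = 16 while 15 ≠ 16, thus h is not injective, hence not bijective.
Since h is not bijective, we determine |image(h)|. Computing x^26 mod 31 for each x (by repeated squaring, reducing mod 31 at every step), the values h(0), h(1), …, h(30) are: 0, 1, 2, 18, 4, 25, 5, 20, 8, 14, 19, 7, 10, 28, 9, 16, 16, 9, 28, 10, 7, 19, 14, 8, 20, 5, 25, 4, 18, 2, 1.
The distinct values are {0, 1, 2, 4, 5, 7, 8, 9, 10, 14, 16, 18, 19, 20, 25, 28}; there are 16 of them.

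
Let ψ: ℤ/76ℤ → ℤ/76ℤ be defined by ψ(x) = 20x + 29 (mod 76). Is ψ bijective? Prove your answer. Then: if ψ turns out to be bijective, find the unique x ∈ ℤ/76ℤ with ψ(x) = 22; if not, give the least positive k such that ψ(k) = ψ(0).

19

We have gcd(20, 76) = 4 > 1. Taking a = 0 and b = 19: ψ(0) = 29 and ψ(19) = 20·19 + 29 = 409 ≡ 29 (mod 76).
So ψ(0) = ψ(19) while 0 ≠ 19, thus ψ is not injective, hence not bijective.
Since ψ is not bijective, we find the least positive k with ψ(k) = ψ(0): this means 20k ≡ 0 (mod 76), i.e. 76 ∣ 20k. Since gcd(20, 76) = 4, dividing through by 4 this holds exactly when 19 ∣ 5k, and as gcd(5, 19) = 1, exactly when 19 ∣ k.
The smallest positive such k is 19.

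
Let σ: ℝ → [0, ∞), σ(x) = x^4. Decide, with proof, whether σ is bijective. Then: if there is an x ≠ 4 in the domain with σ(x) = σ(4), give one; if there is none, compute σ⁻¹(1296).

-4

σ(4) = 256 = (−4)^4 = σ(−4) (since 4 is even), with 4 ≠ −4. So σ is not injective, hence not bijective.
For the follow-up, such an x exists: taking x = −4 ∈ ℝ gives σ(−4) = 256 = σ(4) with −4 ≠ 4.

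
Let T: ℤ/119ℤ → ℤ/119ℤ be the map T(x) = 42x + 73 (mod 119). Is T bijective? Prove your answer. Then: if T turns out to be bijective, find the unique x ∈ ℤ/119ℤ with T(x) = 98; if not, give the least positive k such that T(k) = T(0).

17

We have gcd(42, 119) = 7 > 1. Taking x_1 = 0 and x_2 = 17: T(0) = 73 and T(17) = 42·17 + 73 = 787 ≡ 73 (mod 119).
So T(0) = T(17) while 0 ≠ 17, thus T is not injective, hence not bijective.
Since T is not bijective, we find the least positive k with T(k) = T(0): this means 42k ≡ 0 (mod 119), i.e. 119 ∣ 42k. Since gcd(42, 119) = 7, dividing through by 7 this holds exactly when 17 ∣ 6k, and as gcd(6, 17) = 1, exactly when 17 ∣ k.
The smallest positive such k is 17.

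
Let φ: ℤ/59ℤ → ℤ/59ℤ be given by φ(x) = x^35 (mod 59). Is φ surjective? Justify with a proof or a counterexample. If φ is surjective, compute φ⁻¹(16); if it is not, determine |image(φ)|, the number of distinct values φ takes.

Since 59 is prime, the nonzero elements of ℤ/59ℤ form a cyclic group of order 58.
As gcd(35, 58) = 1, raising to the 35th power is a bijection on this group: if x_1^35 ≡ x_2^35 then (x_1x_2^{−1})^35 = 1, and the only element of order dividing gcd(35, 58) = 1 is 1, so x_1 = x_2.
With φ(0) = 0 this makes φ injective on all of ℤ/59ℤ, hence bijective (finite equal-size domain and codomain). In particular φ is surjective.
Since φ is surjective, we find the preimage of 16. The inverse of x ↦ x^35 on (ℤ/59ℤ)^× is x ↦ x^5, because 35·5 = 175 = 3·58 + 1 ≡ 1 (mod 58) and x^{58} = 1 for x ≠ 0 (Fermat). So φ⁻¹(16) = 16^5 mod 59.
Repeated squaring mod 59: 16^1 ≡ 16, 16^2 ≡ 16² = 256 ≡ 20, 16^4 ≡ 20² = 400 ≡ 46. Since 5 = 4 + 1, 16^5 ≡ 46·16: 46·16 = 736 ≡ 28. So 16^5 ≡ 28 (mod 59).
Hence φ⁻¹(16) = 28.

28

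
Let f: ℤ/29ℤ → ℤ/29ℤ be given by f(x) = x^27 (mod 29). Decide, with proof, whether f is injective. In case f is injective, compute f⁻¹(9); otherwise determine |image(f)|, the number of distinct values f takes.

Since 29 is prime, the nonzero elements of ℤ/29ℤ form a cyclic group of order 28.
As gcd(27, 28) = 1, raising to the 27th power is a bijection on this group: if u^27 ≡ v^27 then (uv^{−1})^27 = 1, and the only element of order dividing gcd(27, 28) = 1 is 1, so u = v.
With f(0) = 0 this makes f injective on all of ℤ/29ℤ, hence bijective (finite equal-size domain and codomain). In particular f is injective.
Since f is injective, we find the preimage of 9. The inverse of x ↦ x^27 on (ℤ/29ℤ)^× is x ↦ x^27, because 27·27 = 729 = 26·28 + 1 ≡ 1 (mod 28) and x^{28} = 1 for x ≠ 0 (Fermat). So f⁻¹(9) = 9^27 mod 29.
Repeated squaring mod 29: 9^1 ≡ 9, 9^2 ≡ 9² = 81 ≡ 23, 9^4 ≡ 23² = 529 ≡ 7, 9^8 ≡ 7² = 49 ≡ 20, 9^16 ≡ 20² = 400 ≡ 23. Since 27 = 16 + 8 + 2 + 1, 9^27 ≡ 23·20·23·9: 23·20 = 460 ≡ 25, then 25·23 = 575 ≡ 24, then 24·9 = 216 ≡ 13. So 9^27 ≡ 13 (mod 29).
Hence f⁻¹(9) = 13.

13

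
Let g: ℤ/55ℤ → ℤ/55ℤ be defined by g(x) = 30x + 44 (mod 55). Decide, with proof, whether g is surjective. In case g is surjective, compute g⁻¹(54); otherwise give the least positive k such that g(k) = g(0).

Since gcd(30, 55) = 5, we have 30x ≡ 0 (mod 5) for all x, so g(x) ≡ 4 (mod 5).
But 0 ≢ 4 (mod 5), so 0 ∈ ℤ/55ℤ has no preimage. Thus g is not surjective.
Since g is not surjective, we find the least positive k with g(k) = g(0): this means 30k ≡ 0 (mod 55), i.e. 55 ∣ 30k. Since gcd(30, 55) = 5, dividing through by 5 this holds exactly when 11 ∣ 6k, and as gcd(6, 11) = 1, exactly when 11 ∣ k.
The smallest positive such k is 11.

11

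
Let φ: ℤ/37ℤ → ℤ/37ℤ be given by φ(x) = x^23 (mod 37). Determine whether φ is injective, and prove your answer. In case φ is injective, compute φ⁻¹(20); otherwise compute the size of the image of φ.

5

Since 37 is prime, the nonzero elements of ℤ/37ℤ form a cyclic group of order 36.
As gcd(23, 36) = 1, raising to the 23rd power is a bijection on this group: if u^23 ≡ v^23 then (uv^{−1})^23 = 1, and the only element of order dividing gcd(23, 36) = 1 is 1, so u = v.
With φ(0) = 0 this makes φ injective on all of ℤ/37ℤ, hence bijective (finite equal-size domain and codomain). In particular φ is injective.
Since φ is injective, we find the preimage of 20. The inverse of x ↦ x^23 on (ℤ/37ℤ)^× is x ↦ x^11, because 23·11 = 253 = 7·36 + 1 ≡ 1 (mod 36) and x^{36} = 1 for x ≠ 0 (Fermat). So φ⁻¹(20) = 20^11 mod 37.
Repeated squaring mod 37: 20^1 ≡ 20, 20^2 ≡ 20² = 400 ≡ 30, 20^4 ≡ 30² = 900 ≡ 12, 20^8 ≡ 12² = 144 ≡ 33. Since 11 = 8 + 2 + 1, 20^11 ≡ 33·30·20: 33·30 = 990 ≡ 28, then 28·20 = 560 ≡ 5. So 20^11 ≡ 5 (mod 37).
Hence φ⁻¹(20) = 5.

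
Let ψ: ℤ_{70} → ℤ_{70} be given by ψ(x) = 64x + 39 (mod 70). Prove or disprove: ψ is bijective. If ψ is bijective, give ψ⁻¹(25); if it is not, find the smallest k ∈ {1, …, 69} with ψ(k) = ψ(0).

By definition, injectivity means: for all a, b in the domain, ψ(a) = ψ(b) implies a = b.
We have gcd(64, 70) = 2 > 1. Taking a = 0 and b = 35: ψ(0) = 39 and ψ(35) = 64·35 + 39 = 2279 ≡ 39 (mod 70).
So ψ(0) = ψ(35) while 0 ≠ 35, hence ψ is not injective, hence not bijective.
Since ψ is not bijective, we find the least positive k with ψ(k) = ψ(0): this means 64k ≡ 0 (mod 70), i.e. 70 ∣ 64k. Since gcd(64, 70) = 2, dividing through by 2 this holds exactly when 35 ∣ 32k, and as gcd(32, 35) = 1, exactly when 35 ∣ k.
The smallest positive such k is 35.

35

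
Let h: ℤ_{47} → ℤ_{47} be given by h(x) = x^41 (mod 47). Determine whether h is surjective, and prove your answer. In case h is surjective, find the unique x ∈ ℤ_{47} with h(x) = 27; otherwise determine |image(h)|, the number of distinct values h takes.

34

Since 47 is prime, the nonzero elements of ℤ_{47} form a cyclic group of order 46.
As gcd(41, 46) = 1, raising to the 41st power is a bijection on this group: if u^41 ≡ v^41 then (uv^{−1})^41 = 1, and the only element of order dividing gcd(41, 46) = 1 is 1, so u = v.
With h(0) = 0 this makes h injective on all of ℤ_{47}, hence bijective (finite equal-size domain and codomain). In particular h is surjective.
Since h is surjective, we find the preimage of 27. The inverse of x ↦ x^41 on (ℤ_{47})^× is x ↦ x^9, because 41·9 = 369 = 8·46 + 1 ≡ 1 (mod 46) and x^{46} = 1 for x ≠ 0 (Fermat). So h⁻¹(27) = 27^9 mod 47.
Repeated squaring mod 47: 27^1 ≡ 27, 27^2 ≡ 27² = 729 ≡ 24, 27^4 ≡ 24² = 576 ≡ 12, 27^8 ≡ 12² = 144 ≡ 3. Since 9 = 8 + 1, 27^9 ≡ 3·27: 3·27 = 81 ≡ 34. So 27^9 ≡ 34 (mod 47).
Hence h⁻¹(27) = 34.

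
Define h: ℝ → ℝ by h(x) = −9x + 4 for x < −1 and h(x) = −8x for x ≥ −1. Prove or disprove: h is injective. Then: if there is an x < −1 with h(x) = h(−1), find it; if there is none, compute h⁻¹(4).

Both pieces are strictly decreasing (slopes −9 and −8), so each is injective on its own interval.
The left piece maps (−∞, −1) onto (13, ∞); the right piece maps [−1, ∞) onto (−∞, 8].
These images are disjoint, so no value is attained by both pieces. Hence h is injective.
Because the two images are disjoint, no x < −1 has h(x) = h(−1), so we compute h⁻¹(4): 4 lies in (−∞, 8], so solve −8x = 4: x = (4 − 0)/(−8) = −1/2.

-1/2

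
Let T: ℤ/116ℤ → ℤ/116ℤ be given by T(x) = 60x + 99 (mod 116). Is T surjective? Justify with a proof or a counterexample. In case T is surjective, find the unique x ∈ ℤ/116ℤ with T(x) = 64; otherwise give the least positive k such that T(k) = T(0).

29

Since gcd(60, 116) = 4, we have 60x ≡ 0 (mod 4) for all x, so T(x) ≡ 3 (mod 4).
But 0 ≢ 3 (mod 4), so 0 ∈ ℤ/116ℤ has no preimage. So T is not surjective.
Since T is not surjective, we find the least positive k with T(k) = T(0): this means 60k ≡ 0 (mod 116), i.e. 116 ∣ 60k. Since gcd(60, 116) = 4, dividing through by 4 this holds exactly when 29 ∣ 15k, and as gcd(15, 29) = 1, exactly when 29 ∣ k.
The smallest positive such k is 29.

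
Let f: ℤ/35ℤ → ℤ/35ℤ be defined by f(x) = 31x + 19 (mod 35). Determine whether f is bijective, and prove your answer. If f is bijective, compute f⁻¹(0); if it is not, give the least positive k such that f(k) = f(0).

31

Suppose f(s) = f(t) in ℤ/35ℤ. Then 31s + 19 ≡ 31t + 19 (mod 35), hence 31(s − t) ≡ 0 (mod 35).
Since gcd(31, 35) = 1, 31 is invertible modulo 35, thus s − t ≡ 0 (mod 35), i.e. s = t.
We now compute 31⁻¹ mod 35 explicitly. Euclid's algorithm: 35 = 1·31 + 4, 31 = 7·4 + 3, 4 = 1·3 + 1; back-substituting gives 1 = 26·31 − 23·35, so 31⁻¹ ≡ 26 (mod 35).
Then y ↦ 26(y − 19) is a two-sided inverse to f, so every y ∈ ℤ/35ℤ has a preimage.
Hence f is bijective.
Since f is bijective, we compute f⁻¹(0): solve 31x + 19 ≡ 0 (mod 35), i.e. 31x ≡ 16 (mod 35).
Multiplying by 31⁻¹ = 26 gives x ≡ 26·16 = 416 = 11·35 + 31 ≡ 31 (mod 35).
Check: f(31) = 31·31 + 19 = 980 = 28·35 + 0 ≡ 0 (mod 35).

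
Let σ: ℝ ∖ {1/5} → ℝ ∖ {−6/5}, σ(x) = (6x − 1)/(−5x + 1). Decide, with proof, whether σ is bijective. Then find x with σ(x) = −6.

5/24

Suppose σ(x_1) = σ(x_2). Cross-multiplying: (6x_1 − 1)(−5x_2 + 1) = (6x_2 − 1)(−5x_1 + 1).
Expanding both sides and cancelling the symmetric terms leaves 1·(x_1 − x_2) = 0. Since 1 ≠ 0, x_1 = x_2. Therefore σ is injective.
For any y ≠ −6/5, solving y(−5x + 1) = 6x − 1 for x gives a well-defined x ≠ 1/5. So σ is surjective.
Thus σ is bijective.
Solving σ(x) = −6: cross-multiplying gives 6x − 1 = −6(−5x + 1), which rearranges to −24x = −5, so x = 5/24.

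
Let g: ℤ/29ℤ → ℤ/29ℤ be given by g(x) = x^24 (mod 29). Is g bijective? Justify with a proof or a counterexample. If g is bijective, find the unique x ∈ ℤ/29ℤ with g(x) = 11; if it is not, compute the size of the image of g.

8

g(2): Repeated squaring mod 29: 2^1 ≡ 2, 2^2 ≡ 2² = 4, 2^4 ≡ 4² = 16, 2^8 ≡ 16² = 256 ≡ 24, 2^16 ≡ 24² = 576 ≡ 25. Since 24 = 16 + 8, 2^24 ≡ 25·24: 25·24 = 600 ≡ 20. So 2^24 ≡ 20 (mod 29).
g(5): Repeated squaring mod 29: 5^1 ≡ 5, 5^2 ≡ 5² = 25, 5^4 ≡ 25² = 625 ≡ 16, 5^8 ≡ 16² = 256 ≡ 24, 5^16 ≡ 24² = 576 ≡ 25. Since 24 = 16 + 8, 5^24 ≡ 25·24: 25·24 = 600 ≡ 20. So 5^24 ≡ 20 (mod 29).
So g(2) = g(5) = 20 while 2 ≠ 5, therefore g is not injective, hence not bijective.
Since g is not bijective, we determine |image(g)|. Computing x^24 mod 29 for each x (by repeated squaring, reducing mod 29 at every step), the values g(0), g(1), …, g(28) are: 0, 1, 20, 24, 23, 20, 16, 24, 25, 25, 23, 7, 1, 7, 16, 16, 7, 1, 7, 23, 25, 25, 24, 16, 20, 23, 24, 20, 1.
The distinct values are {0, 1, 7, 16, 20, 23, 24, 25}; there are 8 of them.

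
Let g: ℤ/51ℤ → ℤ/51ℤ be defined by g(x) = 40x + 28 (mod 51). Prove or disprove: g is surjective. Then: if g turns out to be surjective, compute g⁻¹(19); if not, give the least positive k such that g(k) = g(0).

24

Recall: surjectivity means every element of the codomain has a preimage under g.
Since gcd(40, 51) = 1, 40 is invertible modulo 51. Euclid's algorithm: 51 = 1·40 + 11, 40 = 3·11 + 7, 11 = 1·7 + 4, 7 = 1·4 + 3, 4 = 1·3 + 1; back-substituting gives 1 = 37·40 − 29·51, so 40⁻¹ ≡ 37 (mod 51).
For any y ∈ ℤ/51ℤ, x = 37(y − 28) mod 51 satisfies g(x) = 40·37(y − 28) + 28 ≡ y (since 40·37 ≡ 1 mod 51). So every y has a preimage.
Therefore g is surjective.
Since g is surjective, we compute g⁻¹(19): solve 40x + 28 ≡ 19 (mod 51), i.e. 40x ≡ 42 (mod 51).
Multiplying by 40⁻¹ = 37 gives x ≡ 37·42 = 1554 = 30·51 + 24 ≡ 24 (mod 51).
Check: g(24) = 40·24 + 28 = 988 = 19·51 + 19 ≡ 19 (mod 51).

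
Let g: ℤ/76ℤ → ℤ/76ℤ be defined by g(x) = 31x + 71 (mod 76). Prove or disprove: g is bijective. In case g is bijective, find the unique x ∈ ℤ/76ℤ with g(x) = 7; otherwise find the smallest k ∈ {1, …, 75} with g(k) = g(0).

Recall: g is injective if g(a) = g(b) implies a = b.
Suppose g(a) = g(b) in ℤ/76ℤ. Then 31a + 71 ≡ 31b + 71 (mod 76), therefore 31(a − b) ≡ 0 (mod 76).
Since gcd(31, 76) = 1, 31 is invertible modulo 76, hence a − b ≡ 0 (mod 76), i.e. a = b.
We now compute 31⁻¹ mod 76 explicitly. Euclid's algorithm: 76 = 2·31 + 14, 31 = 2·14 + 3, 14 = 4·3 + 2, 3 = 1·2 + 1; back-substituting gives 1 = 27·31 − 11·76, so 31⁻¹ ≡ 27 (mod 76).
For any y ∈ ℤ/76ℤ, x = 27(y − 71) mod 76 satisfies g(x) = 31·27(y − 71) + 71 ≡ y (since 31·27 ≡ 1 mod 76). So every y has a preimage.
So g is bijective.
Since g is bijective, we compute g⁻¹(7): solve 31x + 71 ≡ 7 (mod 76), i.e. 31x ≡ 12 (mod 76).
Multiplying by 31⁻¹ = 27 gives x ≡ 27·12 = 324 = 4·76 + 20 ≡ 20 (mod 76).
Check: g(20) = 31·20 + 71 = 691 = 9·76 + 7 ≡ 7 (mod 76).

20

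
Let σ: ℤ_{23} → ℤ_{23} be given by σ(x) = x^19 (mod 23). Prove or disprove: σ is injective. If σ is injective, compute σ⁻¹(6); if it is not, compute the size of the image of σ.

Since 23 is prime, the nonzero elements of ℤ_{23} form a cyclic group of order 22.
As gcd(19, 22) = 1, raising to the 19th power is a bijection on this group: if u^19 ≡ v^19 then (uv^{−1})^19 = 1, and the only element of order dividing gcd(19, 22) = 1 is 1, so u = v.
With σ(0) = 0 this makes σ injective on all of ℤ_{23}, hence bijective (finite equal-size domain and codomain). In particular σ is injective.
Since σ is injective, we find the preimage of 6. The inverse of x ↦ x^19 on (ℤ_{23})^× is x ↦ x^7, because 19·7 = 133 = 6·22 + 1 ≡ 1 (mod 22) and x^{22} = 1 for x ≠ 0 (Fermat). So σ⁻¹(6) = 6^7 mod 23.
Repeated squaring mod 23: 6^1 ≡ 6, 6^2 ≡ 6² = 36 ≡ 13, 6^4 ≡ 13² = 169 ≡ 8. Since 7 = 4 + 2 + 1, 6^7 ≡ 8·13·6: 8·13 = 104 ≡ 12, then 12·6 = 72 ≡ 3. So 6^7 ≡ 3 (mod 23).
Hence σ⁻¹(6) = 3.

3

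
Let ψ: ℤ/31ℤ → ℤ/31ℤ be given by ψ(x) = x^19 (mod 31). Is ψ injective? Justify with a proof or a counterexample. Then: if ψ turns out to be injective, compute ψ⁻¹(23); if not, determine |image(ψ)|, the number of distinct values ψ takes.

Since 31 is prime, the nonzero elements of ℤ/31ℤ form a cyclic group of order 30.
As gcd(19, 30) = 1, raising to the 19th power is a bijection on this group: if x_1^19 ≡ x_2^19 then (x_1x_2^{−1})^19 = 1, and the only element of order dividing gcd(19, 30) = 1 is 1, so x_1 = x_2.
With ψ(0) = 0 this makes ψ injective on all of ℤ/31ℤ, hence bijective (finite equal-size domain and codomain). In particular ψ is injective.
Since ψ is injective, we find the preimage of 23. The inverse of x ↦ x^19 on (ℤ/31ℤ)^× is x ↦ x^19, because 19·19 = 361 = 12·30 + 1 ≡ 1 (mod 30) and x^{30} = 1 for x ≠ 0 (Fermat). So ψ⁻¹(23) = 23^19 mod 31.
Repeated squaring mod 31: 23^1 ≡ 23, 23^2 ≡ 23² = 529 ≡ 2, 23^4 ≡ 2² = 4, 23^8 ≡ 4² = 16, 23^16 ≡ 16² = 256 ≡ 8. Since 19 = 16 + 2 + 1, 23^19 ≡ 8·2·23: 8·2 = 16, then 16·23 = 368 ≡ 27. So 23^19 ≡ 27 (mod 31).
Hence ψ⁻¹(23) = 27.

27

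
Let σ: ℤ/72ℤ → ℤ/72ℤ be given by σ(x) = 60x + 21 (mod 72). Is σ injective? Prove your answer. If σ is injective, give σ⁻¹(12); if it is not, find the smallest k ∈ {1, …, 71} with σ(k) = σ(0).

We have gcd(60, 72) = 12 > 1. Taking s = 0 and t = 6: σ(0) = 21 and σ(6) = 60·6 + 21 = 381 ≡ 21 (mod 72).
So σ(0) = σ(6) while 0 ≠ 6, therefore σ is not injective.
Since σ is not injective, we find the least positive k with σ(k) = σ(0): this means 60k ≡ 0 (mod 72), i.e. 72 ∣ 60k. Since gcd(60, 72) = 12, dividing through by 12 this holds exactly when 6 ∣ 5k, and as gcd(5, 6) = 1, exactly when 6 ∣ k.
The smallest positive such k is 6.

6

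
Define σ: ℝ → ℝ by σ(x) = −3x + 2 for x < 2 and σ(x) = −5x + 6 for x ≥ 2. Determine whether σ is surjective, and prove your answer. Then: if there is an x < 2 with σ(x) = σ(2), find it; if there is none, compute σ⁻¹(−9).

3

Both pieces are strictly decreasing (slopes −3 and −5), so each is injective on its own interval.
The left piece maps (−∞, 2) onto (−4, ∞); the right piece maps [2, ∞) onto (−∞, −4].
These images together cover ℝ, so σ is surjective.
Because the two images are disjoint, no x < 2 has σ(x) = σ(2), so we compute σ⁻¹(−9): −9 lies in (−∞, −4], so solve −5x + 6 = −9: x = (−9 − 6)/(−5) = 3.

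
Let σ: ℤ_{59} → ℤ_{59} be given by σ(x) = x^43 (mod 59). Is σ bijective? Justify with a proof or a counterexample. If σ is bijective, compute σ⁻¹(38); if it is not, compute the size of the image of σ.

Since 59 is prime, the nonzero elements of ℤ_{59} form a cyclic group of order 58.
As gcd(43, 58) = 1, raising to the 43rd power is a bijection on this group: if u^43 ≡ v^43 then (uv^{−1})^43 = 1, and the only element of order dividing gcd(43, 58) = 1 is 1, so u = v.
With σ(0) = 0 this makes σ injective on all of ℤ_{59}, hence bijective (finite equal-size domain and codomain). In particular σ is bijective.
Since σ is bijective, we find the preimage of 38. The inverse of x ↦ x^43 on (ℤ_{59})^× is x ↦ x^27, because 43·27 = 1161 = 20·58 + 1 ≡ 1 (mod 58) and x^{58} = 1 for x ≠ 0 (Fermat). So σ⁻¹(38) = 38^27 mod 59.
Repeated squaring mod 59: 38^1 ≡ 38, 38^2 ≡ 38² = 1444 ≡ 28, 38^4 ≡ 28² = 784 ≡ 17, 38^8 ≡ 17² = 289 ≡ 53, 38^16 ≡ 53² = 2809 ≡ 36. Since 27 = 16 + 8 + 2 + 1, 38^27 ≡ 36·53·28·38: 36·53 = 1908 ≡ 20, then 20·28 = 560 ≡ 29, then 29·38 = 1102 ≡ 40. So 38^27 ≡ 40 (mod 59).
Hence σ⁻¹(38) = 40.

40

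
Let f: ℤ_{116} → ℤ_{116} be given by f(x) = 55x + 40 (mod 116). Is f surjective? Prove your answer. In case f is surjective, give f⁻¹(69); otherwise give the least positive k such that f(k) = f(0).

Since gcd(55, 116) = 1, 55 is invertible modulo 116. Euclid's algorithm: 116 = 2·55 + 6, 55 = 9·6 + 1; back-substituting gives 1 = 19·55 − 9·116, so 55⁻¹ ≡ 19 (mod 116).
Then y ↦ 19(y − 40) is a two-sided inverse to f, so every y ∈ ℤ_{116} has a preimage.
Thus f is surjective.
Since f is surjective, we find f⁻¹(69): we need 55x ≡ 69 − 40 ≡ 29 (mod 116). Using 55⁻¹ = 19: x ≡ 19·29 = 551 = 4·116 + 87, so x = 87.
Check: f(87) = 55·87 + 40 = 4825 = 41·116 + 69 ≡ 69 (mod 116).

87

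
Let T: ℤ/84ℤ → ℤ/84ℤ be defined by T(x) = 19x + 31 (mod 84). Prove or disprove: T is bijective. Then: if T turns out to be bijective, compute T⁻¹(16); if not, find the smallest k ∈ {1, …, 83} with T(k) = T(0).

If T(a) = T(b), then 19a ≡ 19b (mod 84). Because gcd(19, 84) = 1, we may cancel 19 to get a ≡ b (mod 84).
We now compute 19⁻¹ mod 84 explicitly. Euclid's algorithm: 84 = 4·19 + 8, 19 = 2·8 + 3, 8 = 2·3 + 2, 3 = 1·2 + 1; back-substituting gives 1 = 31·19 − 7·84, so 19⁻¹ ≡ 31 (mod 84).
For any y ∈ ℤ/84ℤ, x = 31(y − 31) mod 84 satisfies T(x) = 19·31(y − 31) + 31 ≡ y (since 19·31 ≡ 1 mod 84). So every y has a preimage.
Hence T is bijective.
Since T is bijective, we compute T⁻¹(16): solve 19x + 31 ≡ 16 (mod 84), i.e. 19x ≡ 69 (mod 84).
Multiplying by 19⁻¹ = 31 gives x ≡ 31·69 = 2139 = 25·84 + 39 ≡ 39 (mod 84).
Check: T(39) = 19·39 + 31 = 772 = 9·84 + 16 ≡ 16 (mod 84).

39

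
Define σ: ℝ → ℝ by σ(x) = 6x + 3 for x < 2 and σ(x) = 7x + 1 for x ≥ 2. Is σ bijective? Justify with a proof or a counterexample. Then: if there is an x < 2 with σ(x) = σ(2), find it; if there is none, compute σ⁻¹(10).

7/6

Both pieces are strictly increasing (slopes 6 and 7), so each is injective on its own interval.
The left piece maps (−∞, 2) onto (−∞, 15); the right piece maps [2, ∞) onto [15, ∞).
Since 15 = 15, the images partition ℝ: σ is injective and surjective, hence bijective.
Because the two images are disjoint, no x < 2 has σ(x) = σ(2), so we compute σ⁻¹(10): 10 lies in (−∞, 15), so solve 6x + 3 = 10: x = (10 − 3)/6 = 7/6.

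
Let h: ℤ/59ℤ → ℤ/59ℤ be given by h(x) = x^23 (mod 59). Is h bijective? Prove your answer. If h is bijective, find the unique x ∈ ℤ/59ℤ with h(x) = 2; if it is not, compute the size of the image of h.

Since 59 is prime, the nonzero elements of ℤ/59ℤ form a cyclic group of order 58.
As gcd(23, 58) = 1, raising to the 23rd power is a bijection on this group: if s^23 ≡ t^23 then (st^{−1})^23 = 1, and the only element of order dividing gcd(23, 58) = 1 is 1, so s = t.
With h(0) = 0 this makes h injective on all of ℤ/59ℤ, hence bijective (finite equal-size domain and codomain). In particular h is bijective.
Since h is bijective, we find the preimage of 2. The inverse of x ↦ x^23 on (ℤ/59ℤ)^× is x ↦ x^53, because 23·53 = 1219 = 21·58 + 1 ≡ 1 (mod 58) and x^{58} = 1 for x ≠ 0 (Fermat). So h⁻¹(2) = 2^53 mod 59.
Repeated squaring mod 59: 2^1 ≡ 2, 2^2 ≡ 2² = 4, 2^4 ≡ 4² = 16, 2^8 ≡ 16² = 256 ≡ 20, 2^16 ≡ 20² = 400 ≡ 46, 2^32 ≡ 46² = 2116 ≡ 51. Since 53 = 32 + 16 + 4 + 1, 2^53 ≡ 51·46·16·2: 51·46 = 2346 ≡ 45, then 45·16 = 720 ≡ 12, then 12·2 = 24. So 2^53 ≡ 24 (mod 59).
Hence h⁻¹(2) = 24.

24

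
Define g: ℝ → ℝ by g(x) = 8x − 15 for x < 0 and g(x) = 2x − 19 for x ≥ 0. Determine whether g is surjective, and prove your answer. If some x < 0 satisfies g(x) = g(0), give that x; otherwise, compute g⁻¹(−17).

-1/2

Both pieces are strictly increasing (slopes 8 and 2), so each is injective on its own interval.
The left piece maps (−∞, 0) onto (−∞, −15); the right piece maps [0, ∞) onto [−19, ∞).
The union (−∞, −15) ∪ [−19, ∞) covers ℝ, so g is surjective.
For the follow-up: the images overlap, so an x < 0 with g(x) = g(0) exists. g(0) = −19; solving 8x − 15 = −19 for x < 0 gives x = (−19 + 15)/8 = −1/2.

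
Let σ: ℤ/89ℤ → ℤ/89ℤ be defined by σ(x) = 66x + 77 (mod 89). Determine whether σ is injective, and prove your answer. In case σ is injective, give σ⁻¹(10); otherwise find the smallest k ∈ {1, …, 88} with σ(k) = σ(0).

30

If σ(s) = σ(t), then 66s ≡ 66t (mod 89). Because gcd(66, 89) = 1, we may cancel 66 to get s ≡ t (mod 89).
Therefore σ is injective.
We now compute 66⁻¹ mod 89 explicitly. Euclid's algorithm: 89 = 1·66 + 23, 66 = 2·23 + 20, 23 = 1·20 + 3, 20 = 6·3 + 2, 3 = 1·2 + 1; back-substituting gives 1 = 58·66 − 43·89, so 66⁻¹ ≡ 58 (mod 89).
Since σ is injective, we compute σ⁻¹(10): solve 66x + 77 ≡ 10 (mod 89), i.e. 66x ≡ 22 (mod 89).
Multiplying by 66⁻¹ = 58 gives x ≡ 58·22 = 1276 = 14·89 + 30 ≡ 30 (mod 89).
Check: σ(30) = 66·30 + 77 = 2057 = 23·89 + 10 ≡ 10 (mod 89).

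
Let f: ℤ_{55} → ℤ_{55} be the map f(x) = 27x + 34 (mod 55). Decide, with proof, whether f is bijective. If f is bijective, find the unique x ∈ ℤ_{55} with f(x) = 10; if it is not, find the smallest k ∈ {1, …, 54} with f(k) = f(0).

48

Suppose f(a) = f(b) in ℤ_{55}. Then 27a + 34 ≡ 27b + 34 (mod 55), therefore 27(a − b) ≡ 0 (mod 55).
Since gcd(27, 55) = 1, 27 is invertible modulo 55, thus a − b ≡ 0 (mod 55), i.e. a = b.
We now compute 27⁻¹ mod 55 explicitly. Euclid's algorithm: 55 = 2·27 + 1; back-substituting gives 1 = 53·27 − 26·55, so 27⁻¹ ≡ 53 (mod 55).
For any y ∈ ℤ_{55}, x = 53(y − 34) mod 55 satisfies f(x) = 27·53(y − 34) + 34 ≡ y (since 27·53 ≡ 1 mod 55). So every y has a preimage.
Thus f is bijective.
Since f is bijective, we compute f⁻¹(10): solve 27x + 34 ≡ 10 (mod 55), i.e. 27x ≡ 31 (mod 55).
Multiplying by 27⁻¹ = 53 gives x ≡ 53·31 = 1643 = 29·55 + 48 ≡ 48 (mod 55).
Check: f(48) = 27·48 + 34 = 1330 = 24·55 + 10 ≡ 10 (mod 55).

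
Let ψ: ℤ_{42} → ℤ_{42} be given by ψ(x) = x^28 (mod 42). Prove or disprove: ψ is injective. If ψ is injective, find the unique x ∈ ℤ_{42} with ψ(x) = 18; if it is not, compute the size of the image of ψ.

ψ(4): Repeated squaring mod 42: 4^1 ≡ 4, 4^2 ≡ 4² = 16, 4^4 ≡ 16² = 256 ≡ 4, 4^8 ≡ 4² = 16, 4^16 ≡ 16² = 256 ≡ 4. Since 28 = 16 + 8 + 4, 4^28 ≡ 4·16·4: 4·16 = 64 ≡ 22, then 22·4 = 88 ≡ 4. So 4^28 ≡ 4 (mod 42).
ψ(10): Repeated squaring mod 42: 10^1 ≡ 10, 10^2 ≡ 10² = 100 ≡ 16, 10^4 ≡ 16² = 256 ≡ 4, 10^8 ≡ 4² = 16, 10^16 ≡ 16² = 256 ≡ 4. Since 28 = 16 + 8 + 4, 10^28 ≡ 4·16·4: 4·16 = 64 ≡ 22, then 22·4 = 88 ≡ 4. So 10^28 ≡ 4 (mod 42).
So ψ(4) = ψ(10) = 4 while 4 ≠ 10, hence ψ is not injective.
Since ψ is not injective, we determine |image(ψ)|. Computing x^28 mod 42 for each x (by repeated squaring, reducing mod 42 at every step), the values ψ(0), ψ(1), …, ψ(41) are: 0, 1, 16, 39, 4, 37, 36, 7, 22, 9, 4, 25, 30, 1, 28, 15, 16, 25, 18, 37, 22, 21, 22, 37, 18, 25, 16, 15, 28, 1, 30, 25, 4, 9, 22, 7, 36, 37, 4, 39, 16, 1.
The distinct values are {0, 1, 4, 7, 9, 15, 16, 18, 21, 22, 25, 28, 30, 36, 37, 39}; there are 16 of them.

16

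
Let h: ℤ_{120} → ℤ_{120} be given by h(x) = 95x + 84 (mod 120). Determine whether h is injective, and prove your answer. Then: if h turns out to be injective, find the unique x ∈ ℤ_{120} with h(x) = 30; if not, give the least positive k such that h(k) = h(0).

By definition, injectivity means: for all s, t in the domain, h(s) = h(t) implies s = t.
We have gcd(95, 120) = 5 > 1. Taking s = 0 and t = 24: h(0) = 84 and h(24) = 95·24 + 84 = 2364 ≡ 84 (mod 120).
So h(0) = h(24) while 0 ≠ 24, therefore h is not injective.
Since h is not injective, we find the least positive k with h(k) = h(0): this means 95k ≡ 0 (mod 120), i.e. 120 ∣ 95k. Since gcd(95, 120) = 5, dividing through by 5 this holds exactly when 24 ∣ 19k, and as gcd(19, 24) = 1, exactly when 24 ∣ k.
The smallest positive such k is 24.

24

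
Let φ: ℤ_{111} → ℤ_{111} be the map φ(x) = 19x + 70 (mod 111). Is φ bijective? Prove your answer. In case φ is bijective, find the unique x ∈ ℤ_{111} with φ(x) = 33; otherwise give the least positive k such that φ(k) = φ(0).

74

If φ(s) = φ(t), then 19s ≡ 19t (mod 111). Because gcd(19, 111) = 1, we may cancel 19 to get s ≡ t (mod 111).
We now compute 19⁻¹ mod 111 explicitly. Euclid's algorithm: 111 = 5·19 + 16, 19 = 1·16 + 3, 16 = 5·3 + 1; back-substituting gives 1 = 76·19 − 13·111, so 19⁻¹ ≡ 76 (mod 111).
For any y ∈ ℤ_{111}, x = 76(y − 70) mod 111 satisfies φ(x) = 19·76(y − 70) + 70 ≡ y (since 19·76 ≡ 1 mod 111). So every y has a preimage.
Thus φ is bijective.
Since φ is bijective, we compute φ⁻¹(33): solve 19x + 70 ≡ 33 (mod 111), i.e. 19x ≡ 74 (mod 111).
Multiplying by 19⁻¹ = 76 gives x ≡ 76·74 = 5624 = 50·111 + 74 ≡ 74 (mod 111).
Check: φ(74) = 19·74 + 70 = 1476 = 13·111 + 33 ≡ 33 (mod 111).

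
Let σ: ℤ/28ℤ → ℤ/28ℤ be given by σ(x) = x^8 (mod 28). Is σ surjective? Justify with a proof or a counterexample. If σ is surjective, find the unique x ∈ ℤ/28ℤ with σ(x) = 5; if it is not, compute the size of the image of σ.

8

σ(6): Repeated squaring mod 28: 6^1 ≡ 6, 6^2 ≡ 6² = 36 ≡ 8, 6^4 ≡ 8² = 64 ≡ 8, 6^8 ≡ 8² = 64 ≡ 8. So 6^8 ≡ 8 (mod 28).
σ(8): Repeated squaring mod 28: 8^1 ≡ 8, 8^2 ≡ 8² = 64 ≡ 8, 8^4 ≡ 8² = 64 ≡ 8, 8^8 ≡ 8² = 64 ≡ 8. So 8^8 ≡ 8 (mod 28).
So σ(6) = σ(8) = 8 while 6 ≠ 8, so σ is not injective.
A non-injective map from the 28-element set ℤ/28ℤ to itself takes at most 27 distinct values, so it cannot be surjective. Thus σ is not surjective.
Since σ is not surjective, we determine |image(σ)|. Computing x^8 mod 28 for each x (by repeated squaring, reducing mod 28 at every step), the values σ(0), σ(1), …, σ(27) are: 0, 1, 4, 9, 16, 25, 8, 21, 8, 25, 16, 9, 4, 1, 0, 1, 4, 9, 16, 25, 8, 21, 8, 25, 16, 9, 4, 1.
The distinct values are {0, 1, 4, 8, 9, 16, 21, 25}; there are 8 of them.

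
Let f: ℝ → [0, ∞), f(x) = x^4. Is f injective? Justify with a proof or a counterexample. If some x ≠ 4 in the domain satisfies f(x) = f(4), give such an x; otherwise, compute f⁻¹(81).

-4

f(4) = 256 = (−4)^4 = f(−4) (since 4 is even), with 4 ≠ −4. So f is not injective.
For the follow-up, such an x exists: taking x = −4 ∈ ℝ gives f(−4) = 256 = f(4) with −4 ≠ 4.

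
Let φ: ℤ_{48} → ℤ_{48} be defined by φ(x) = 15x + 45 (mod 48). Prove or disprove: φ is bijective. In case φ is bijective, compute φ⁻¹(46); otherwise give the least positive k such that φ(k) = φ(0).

16

By definition, injectivity means: for all x_1, x_2 in the domain, φ(x_1) = φ(x_2) implies x_1 = x_2.
We have gcd(15, 48) = 3 > 1. Taking x_1 = 0 and x_2 = 16: φ(0) = 45 and φ(16) = 15·16 + 45 = 285 ≡ 45 (mod 48).
So φ(0) = φ(16) while 0 ≠ 16, thus φ is not injective, hence not bijective.
Since φ is not bijective, we find the least positive k with φ(k) = φ(0): this means 15k ≡ 0 (mod 48), i.e. 48 ∣ 15k. Since gcd(15, 48) = 3, dividing through by 3 this holds exactly when 16 ∣ 5k, and as gcd(5, 16) = 1, exactly when 16 ∣ k.
The smallest positive such k is 16.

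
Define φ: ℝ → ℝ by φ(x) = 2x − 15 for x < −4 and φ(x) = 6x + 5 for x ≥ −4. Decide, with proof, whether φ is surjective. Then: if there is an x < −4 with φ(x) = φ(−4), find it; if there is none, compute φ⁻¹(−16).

-7/2

Both pieces are strictly increasing (slopes 2 and 6), so each is injective on its own interval.
The left piece maps (−∞, −4) onto (−∞, −23); the right piece maps [−4, ∞) onto [−19, ∞).
The union (−∞, −23) ∪ [−19, ∞) omits the interval between −23 and −19; in particular −23 has no preimage. So φ is not surjective.
Because the two images are disjoint, no x < −4 has φ(x) = φ(−4), so we compute φ⁻¹(−16): −16 lies in [−19, ∞), so solve 6x + 5 = −16: x = (−16 − 5)/6 = −7/2.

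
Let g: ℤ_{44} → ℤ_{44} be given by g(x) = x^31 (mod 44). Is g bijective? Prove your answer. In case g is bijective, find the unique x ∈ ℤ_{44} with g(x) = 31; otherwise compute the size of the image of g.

33

g(0) = 0^31 = 0.
g(22): Repeated squaring mod 44: 22^1 ≡ 22, 22^2 ≡ 22² = 484 ≡ 0, 22^4 ≡ 0² = 0, 22^8 ≡ 0² = 0, 22^16 ≡ 0² = 0. Since 31 = 16 + 8 + 4 + 2 + 1, 22^31 ≡ 0·0·0·0·22: 0·0 = 0, then 0·0 = 0, then 0·0 = 0, then 0·22 = 0. So 22^31 ≡ 0 (mod 44).
So g(0) = g(22) = 0 while 0 ≠ 22, hence g is not injective, hence not bijective.
Since g is not bijective, we determine |image(g)|. Computing x^31 mod 44 for each x (by repeated squaring, reducing mod 44 at every step), the values g(0), g(1), …, g(43) are: 0, 1, 24, 3, 4, 5, 28, 7, 8, 9, 32, 11, 12, 13, 36, 15, 16, 17, 40, 19, 20, 21, 0, 23, 24, 25, 4, 27, 28, 29, 8, 31, 32, 33, 12, 35, 36, 37, 16, 39, 40, 41, 20, 43.
The distinct values are {0, 1, 3, 4, 5, 7, 8, 9, 11, 12, 13, 15, 16, 17, 19, 20, 21, 23, 24, 25, 27, 28, 29, 31, 32, 33, 35, 36, 37, 39, 40, 41, 43}; there are 33 of them.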